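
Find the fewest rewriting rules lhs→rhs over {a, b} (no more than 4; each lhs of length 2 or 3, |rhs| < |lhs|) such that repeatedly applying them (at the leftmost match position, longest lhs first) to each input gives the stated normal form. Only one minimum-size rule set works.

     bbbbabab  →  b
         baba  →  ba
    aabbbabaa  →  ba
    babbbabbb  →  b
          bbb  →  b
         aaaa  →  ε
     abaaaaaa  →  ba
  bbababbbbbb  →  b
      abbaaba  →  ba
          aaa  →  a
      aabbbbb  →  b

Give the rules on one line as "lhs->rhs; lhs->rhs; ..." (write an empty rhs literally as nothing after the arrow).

  | bbbbabab => bbbabab => bbabab => babab => bbab => bab => bb => b
  | baba => bba => ba
  | aabbbabaa => bbbabaa => bbabaa => babaa => bbaa => baa => ba
  | babbbabbb => bbbbabbb => bbbabbb => bbabbb => babbb => bbbb => bbb => bb => b

aa->; ab->b; baa->ba; bb->b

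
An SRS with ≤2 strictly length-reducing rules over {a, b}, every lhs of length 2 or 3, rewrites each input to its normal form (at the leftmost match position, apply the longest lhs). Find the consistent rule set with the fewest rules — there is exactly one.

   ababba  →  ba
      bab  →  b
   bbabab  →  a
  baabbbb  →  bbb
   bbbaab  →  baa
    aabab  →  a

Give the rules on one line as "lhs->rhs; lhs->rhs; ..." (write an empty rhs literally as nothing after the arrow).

  | ababba => abba => ba
  | bab => b
  | bbabab => aabab => aab => a
  | baabbbb => babbb => bbb

ab->; bba->aa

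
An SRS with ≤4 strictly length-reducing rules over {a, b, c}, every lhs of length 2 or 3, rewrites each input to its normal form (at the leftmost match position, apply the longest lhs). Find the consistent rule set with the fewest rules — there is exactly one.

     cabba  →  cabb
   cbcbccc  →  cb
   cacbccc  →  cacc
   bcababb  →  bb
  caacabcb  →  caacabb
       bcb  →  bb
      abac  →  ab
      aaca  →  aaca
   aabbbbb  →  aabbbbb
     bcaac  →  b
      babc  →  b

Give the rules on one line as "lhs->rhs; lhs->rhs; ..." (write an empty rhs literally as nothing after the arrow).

  | cabba => cabb
  | cbcbccc => cbbccc => cbc => cb
  | cacbccc => cacc
  | bcababb => bababb => babb => bb

ba->b; bab->b; bc->b; bcc->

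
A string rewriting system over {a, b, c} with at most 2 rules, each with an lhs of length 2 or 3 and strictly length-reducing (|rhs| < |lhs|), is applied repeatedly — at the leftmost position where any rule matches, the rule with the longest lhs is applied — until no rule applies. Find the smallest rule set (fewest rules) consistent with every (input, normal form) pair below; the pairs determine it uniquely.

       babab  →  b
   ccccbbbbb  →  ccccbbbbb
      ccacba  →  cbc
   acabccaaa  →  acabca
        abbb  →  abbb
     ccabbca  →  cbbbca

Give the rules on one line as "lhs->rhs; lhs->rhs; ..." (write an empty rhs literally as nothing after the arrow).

  | babab => bab => b
  | ccccbbbbb
  | ccacba => cbcba => cbc
  | acabccaaa => acabcbaa => acabca

ba->; cca->cb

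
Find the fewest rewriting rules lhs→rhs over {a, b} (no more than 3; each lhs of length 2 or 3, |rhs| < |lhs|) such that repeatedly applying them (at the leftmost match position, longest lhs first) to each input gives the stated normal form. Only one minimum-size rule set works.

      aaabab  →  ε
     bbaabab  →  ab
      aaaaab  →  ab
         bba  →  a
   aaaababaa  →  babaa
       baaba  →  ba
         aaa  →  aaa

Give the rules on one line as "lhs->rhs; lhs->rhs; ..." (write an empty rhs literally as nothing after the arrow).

aab->bb; bb->

  | aaabab => abbab => aab => bb => ε
  | bbaabab => aabab => bbab => ab
  | aaaaab => aaabb => abbb => ab
  | bba => a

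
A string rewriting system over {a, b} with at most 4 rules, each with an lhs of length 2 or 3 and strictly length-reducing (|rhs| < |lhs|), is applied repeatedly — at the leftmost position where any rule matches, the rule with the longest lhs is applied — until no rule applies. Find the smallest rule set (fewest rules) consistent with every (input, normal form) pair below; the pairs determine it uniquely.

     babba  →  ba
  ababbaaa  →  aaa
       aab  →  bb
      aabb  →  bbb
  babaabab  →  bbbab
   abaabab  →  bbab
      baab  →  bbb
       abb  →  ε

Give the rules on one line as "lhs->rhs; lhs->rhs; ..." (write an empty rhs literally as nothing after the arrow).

aab->bb; aba->a; abb->

  | babba => ba
  | ababbaaa => abbaaa => aaa
  | aab => bb
  | aabb => bbb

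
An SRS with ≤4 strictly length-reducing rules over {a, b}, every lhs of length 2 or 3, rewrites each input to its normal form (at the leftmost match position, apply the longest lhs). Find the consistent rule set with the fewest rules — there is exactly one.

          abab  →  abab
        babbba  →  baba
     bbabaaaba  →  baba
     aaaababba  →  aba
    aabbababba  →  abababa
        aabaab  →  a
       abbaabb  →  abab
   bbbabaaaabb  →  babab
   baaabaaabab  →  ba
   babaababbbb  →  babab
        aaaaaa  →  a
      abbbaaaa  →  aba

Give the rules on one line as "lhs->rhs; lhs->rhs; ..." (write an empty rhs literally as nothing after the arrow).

aa->a; aab->a; bb->b

  | abab
  | babbba => babba => baba
  | bbabaaaba => babaaaba => babaaba => babaa => baba
  | aaaababba => aaababba => aababba => aabba => aba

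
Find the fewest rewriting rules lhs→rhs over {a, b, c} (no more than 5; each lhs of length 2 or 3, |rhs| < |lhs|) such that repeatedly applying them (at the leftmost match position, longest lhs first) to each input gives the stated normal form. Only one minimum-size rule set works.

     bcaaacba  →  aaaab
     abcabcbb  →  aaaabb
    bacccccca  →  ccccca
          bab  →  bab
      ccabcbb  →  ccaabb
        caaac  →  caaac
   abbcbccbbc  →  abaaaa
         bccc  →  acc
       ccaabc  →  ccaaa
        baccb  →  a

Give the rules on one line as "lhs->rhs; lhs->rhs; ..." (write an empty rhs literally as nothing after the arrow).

  | bcaaacba => aaaacba => aaaab
  | abcabcbb => aaabcbb => aaaabb
  | bacccccca => ccccca
  | bab

bac->; bc->a; cb->a; cba->b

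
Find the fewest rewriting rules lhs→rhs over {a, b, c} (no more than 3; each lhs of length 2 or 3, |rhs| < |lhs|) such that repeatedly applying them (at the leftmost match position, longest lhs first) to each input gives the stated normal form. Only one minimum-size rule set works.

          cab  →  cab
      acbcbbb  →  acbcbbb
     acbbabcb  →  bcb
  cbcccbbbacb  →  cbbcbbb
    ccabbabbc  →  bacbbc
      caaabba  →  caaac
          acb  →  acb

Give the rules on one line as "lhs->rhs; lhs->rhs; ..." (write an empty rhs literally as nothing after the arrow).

  | cab
  | acbcbbb
  | acbbabcb => accbcb => bcb
  | cbcccbbbacb => cbbcbbbacb => cbbcbccb => cbbcbbb

acc->; bba->c; cc->b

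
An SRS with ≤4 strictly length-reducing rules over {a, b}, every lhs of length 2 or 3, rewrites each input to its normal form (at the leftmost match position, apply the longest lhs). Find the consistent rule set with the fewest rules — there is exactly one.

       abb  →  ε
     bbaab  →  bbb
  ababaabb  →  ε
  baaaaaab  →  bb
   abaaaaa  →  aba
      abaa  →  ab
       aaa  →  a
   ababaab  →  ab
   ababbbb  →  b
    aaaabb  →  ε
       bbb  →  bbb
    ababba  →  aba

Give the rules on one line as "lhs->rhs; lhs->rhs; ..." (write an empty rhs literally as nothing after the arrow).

  | abb => ε
  | bbaab => bbb
  | ababaabb => ababbb => abb => ε
  | baaaaaab => baaaab => baab => bb

aa->a; abb->; baa->b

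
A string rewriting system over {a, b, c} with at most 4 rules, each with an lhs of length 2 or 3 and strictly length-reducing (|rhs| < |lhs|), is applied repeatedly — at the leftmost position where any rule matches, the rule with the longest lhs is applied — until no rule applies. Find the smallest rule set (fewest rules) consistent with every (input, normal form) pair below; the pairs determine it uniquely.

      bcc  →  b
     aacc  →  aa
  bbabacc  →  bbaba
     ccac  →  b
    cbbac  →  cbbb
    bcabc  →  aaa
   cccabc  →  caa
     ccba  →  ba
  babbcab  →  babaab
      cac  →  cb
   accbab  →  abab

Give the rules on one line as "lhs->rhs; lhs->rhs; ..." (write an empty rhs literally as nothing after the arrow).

  | bcc => ac => b
  | aacc => abc => aa
  | bbabacc => bbabbc => bbaba
  | ccac => ac => b

ac->b; bc->a; cc->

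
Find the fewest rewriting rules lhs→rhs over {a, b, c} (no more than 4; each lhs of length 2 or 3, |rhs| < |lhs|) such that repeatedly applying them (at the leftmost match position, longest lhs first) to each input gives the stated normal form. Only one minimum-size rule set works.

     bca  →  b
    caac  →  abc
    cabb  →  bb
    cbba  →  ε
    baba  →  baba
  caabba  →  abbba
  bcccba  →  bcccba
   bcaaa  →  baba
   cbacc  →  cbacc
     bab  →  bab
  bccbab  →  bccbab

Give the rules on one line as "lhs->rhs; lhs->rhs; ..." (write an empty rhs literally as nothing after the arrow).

  | bca => b
  | caac => abc
  | cabb => bb
  | cbba => ca => ε

ca->; caa->ab; cbb->c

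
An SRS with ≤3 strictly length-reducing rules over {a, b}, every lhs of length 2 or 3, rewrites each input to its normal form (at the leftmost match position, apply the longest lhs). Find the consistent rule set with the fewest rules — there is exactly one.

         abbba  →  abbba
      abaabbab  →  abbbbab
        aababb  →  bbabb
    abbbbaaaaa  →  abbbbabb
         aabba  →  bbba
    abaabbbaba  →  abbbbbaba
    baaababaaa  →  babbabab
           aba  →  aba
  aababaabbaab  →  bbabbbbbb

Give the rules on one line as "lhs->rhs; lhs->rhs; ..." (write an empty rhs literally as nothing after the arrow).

aa->b; aaa->ab

  | abbba
  | abaabbab => abbbbab
  | aababb => bbabb
  | abbbbaaaaa => abbbbabaa => abbbbabb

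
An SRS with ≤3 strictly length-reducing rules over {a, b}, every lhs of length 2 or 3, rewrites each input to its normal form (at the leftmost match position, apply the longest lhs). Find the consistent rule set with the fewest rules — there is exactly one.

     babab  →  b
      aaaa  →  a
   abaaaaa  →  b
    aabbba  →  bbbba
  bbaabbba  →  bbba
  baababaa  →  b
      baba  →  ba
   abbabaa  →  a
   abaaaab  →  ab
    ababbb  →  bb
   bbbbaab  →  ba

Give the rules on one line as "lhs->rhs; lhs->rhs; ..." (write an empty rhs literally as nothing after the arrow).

aa->b; baa->a; bab->aa

  | babab => aaab => bab => aa => b
  | aaaa => baa => a
  | abaaaaa => aaaaa => baaa => aa => b
  | aabbba => bbbba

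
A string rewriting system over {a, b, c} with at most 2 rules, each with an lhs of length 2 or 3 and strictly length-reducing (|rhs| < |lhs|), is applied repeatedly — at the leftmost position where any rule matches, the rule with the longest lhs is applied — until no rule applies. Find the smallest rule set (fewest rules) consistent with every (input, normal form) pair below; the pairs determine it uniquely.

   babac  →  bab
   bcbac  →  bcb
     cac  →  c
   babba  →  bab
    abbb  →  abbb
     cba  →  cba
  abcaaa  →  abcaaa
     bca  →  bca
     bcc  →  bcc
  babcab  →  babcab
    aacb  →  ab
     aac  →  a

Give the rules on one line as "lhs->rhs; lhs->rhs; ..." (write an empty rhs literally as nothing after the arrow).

ac->; bba->b

  | babac => bab
  | bcbac => bcb
  | cac => c
  | babba => bab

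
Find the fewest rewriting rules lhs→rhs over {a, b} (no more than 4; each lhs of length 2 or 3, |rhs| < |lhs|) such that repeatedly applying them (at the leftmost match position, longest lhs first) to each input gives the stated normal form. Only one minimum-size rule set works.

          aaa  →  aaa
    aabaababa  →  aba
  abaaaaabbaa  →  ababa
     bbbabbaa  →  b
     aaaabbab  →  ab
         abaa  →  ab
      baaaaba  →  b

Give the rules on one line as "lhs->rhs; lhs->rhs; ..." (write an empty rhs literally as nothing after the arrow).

  | aaa
  | aabaababa => aababa => aba
  | abaaaaabbaa => abaaabbaa => ababbaa => ababa
  | bbbabbaa => aabbaa => baa => b

aab->; baa->b; bba->b; bbb->a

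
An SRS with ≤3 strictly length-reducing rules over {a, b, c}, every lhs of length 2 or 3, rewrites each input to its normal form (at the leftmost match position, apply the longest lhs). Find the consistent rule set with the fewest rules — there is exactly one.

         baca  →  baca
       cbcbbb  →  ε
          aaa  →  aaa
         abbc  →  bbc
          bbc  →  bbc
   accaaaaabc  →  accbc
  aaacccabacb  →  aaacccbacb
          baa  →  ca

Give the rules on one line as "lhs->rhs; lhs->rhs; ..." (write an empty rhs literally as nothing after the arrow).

ab->b; baa->ca; cbb->

  | baca
  | cbcbbb => cbb => ε
  | aaa
  | abbc => bbc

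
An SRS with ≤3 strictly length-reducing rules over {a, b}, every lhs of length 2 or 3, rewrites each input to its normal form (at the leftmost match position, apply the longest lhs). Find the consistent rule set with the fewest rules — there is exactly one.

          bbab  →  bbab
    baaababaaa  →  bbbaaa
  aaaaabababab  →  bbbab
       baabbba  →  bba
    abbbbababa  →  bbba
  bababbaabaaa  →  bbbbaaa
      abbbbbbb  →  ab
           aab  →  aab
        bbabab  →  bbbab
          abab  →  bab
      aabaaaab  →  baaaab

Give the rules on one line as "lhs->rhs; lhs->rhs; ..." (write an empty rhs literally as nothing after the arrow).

  | bbab
  | baaababaaa => baababaaa => bababaaa => bbabaaa => bbbaaa
  | aaaaabababab => aaaabababab => aaabababab => aabababab => abababab => bababab => bbabab => bbbab
  | baabbba => baabba => baaba => baba => bba

aba->ba; abb->ab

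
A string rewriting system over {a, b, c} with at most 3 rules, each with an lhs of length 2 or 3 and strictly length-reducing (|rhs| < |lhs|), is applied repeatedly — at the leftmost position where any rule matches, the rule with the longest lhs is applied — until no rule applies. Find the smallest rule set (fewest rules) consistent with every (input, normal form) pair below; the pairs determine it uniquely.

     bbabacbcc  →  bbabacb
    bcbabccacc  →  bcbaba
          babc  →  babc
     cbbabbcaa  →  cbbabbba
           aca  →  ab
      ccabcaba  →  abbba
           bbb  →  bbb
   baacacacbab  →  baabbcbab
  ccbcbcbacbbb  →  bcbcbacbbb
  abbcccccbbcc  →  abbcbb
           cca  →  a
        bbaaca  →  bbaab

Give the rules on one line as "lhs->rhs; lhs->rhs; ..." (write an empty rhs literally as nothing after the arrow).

  | bbabacbcc => bbabacb
  | bcbabccacc => bcbabacc => bcbaba
  | babc
  | cbbabbcaa => cbbabbba

ca->b; cc->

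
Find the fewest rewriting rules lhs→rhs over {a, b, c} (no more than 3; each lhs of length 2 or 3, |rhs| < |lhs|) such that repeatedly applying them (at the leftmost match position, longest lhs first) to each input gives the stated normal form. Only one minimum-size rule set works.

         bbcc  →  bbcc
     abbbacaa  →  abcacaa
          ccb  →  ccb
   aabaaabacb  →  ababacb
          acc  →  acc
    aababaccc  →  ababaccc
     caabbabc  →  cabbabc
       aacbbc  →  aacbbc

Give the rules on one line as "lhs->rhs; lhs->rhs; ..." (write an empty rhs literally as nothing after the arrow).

  | bbcc
  | abbbacaa => abcacaa
  | ccb
  | aabaaabacb => abaaabacb => abaabacb => ababacb

aab->ab; bbb->bc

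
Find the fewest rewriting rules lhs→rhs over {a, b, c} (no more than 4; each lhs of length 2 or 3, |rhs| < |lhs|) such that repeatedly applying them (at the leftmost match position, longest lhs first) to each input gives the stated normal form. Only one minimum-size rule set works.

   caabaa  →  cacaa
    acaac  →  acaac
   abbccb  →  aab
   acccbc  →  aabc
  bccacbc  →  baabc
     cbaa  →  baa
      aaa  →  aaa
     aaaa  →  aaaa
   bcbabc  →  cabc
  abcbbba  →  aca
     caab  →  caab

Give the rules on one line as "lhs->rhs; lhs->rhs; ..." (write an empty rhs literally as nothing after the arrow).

aba->ca; bb->c; cb->b; cc->a

  | caabaa => cacaa
  | acaac
  | abbccb => acccb => aacb => aab
  | acccbc => aacbc => aabc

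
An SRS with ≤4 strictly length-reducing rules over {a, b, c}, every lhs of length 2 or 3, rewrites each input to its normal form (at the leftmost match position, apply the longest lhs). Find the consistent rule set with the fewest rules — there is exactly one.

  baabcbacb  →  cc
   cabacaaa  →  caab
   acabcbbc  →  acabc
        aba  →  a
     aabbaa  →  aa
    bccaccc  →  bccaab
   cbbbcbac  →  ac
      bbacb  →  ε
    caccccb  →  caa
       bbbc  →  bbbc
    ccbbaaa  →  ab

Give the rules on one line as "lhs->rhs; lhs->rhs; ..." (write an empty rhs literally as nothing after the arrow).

  | baabcbacb => abcbacb => abaacb => aacb => aaa => cc
  | cabacaaa => cacaaa => caccc => caab
  | acabcbbc => acababc => acabc
  | aba => a

aaa->cc; ba->; cb->a; ccc->ab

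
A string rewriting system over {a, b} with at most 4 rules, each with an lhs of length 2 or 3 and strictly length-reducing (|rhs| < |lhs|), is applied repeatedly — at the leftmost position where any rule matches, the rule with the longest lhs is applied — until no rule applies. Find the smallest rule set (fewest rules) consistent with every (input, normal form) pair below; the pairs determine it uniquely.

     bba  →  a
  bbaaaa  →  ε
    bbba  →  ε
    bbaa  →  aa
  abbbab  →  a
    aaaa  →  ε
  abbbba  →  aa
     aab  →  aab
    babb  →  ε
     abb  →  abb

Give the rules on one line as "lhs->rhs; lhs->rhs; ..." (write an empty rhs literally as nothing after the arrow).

aaa->b; ba->; bab->ba; bba->a

  | bba => a
  | bbaaaa => aaaa => ba => ε
  | bbba => ba => ε
  | bbaa => aa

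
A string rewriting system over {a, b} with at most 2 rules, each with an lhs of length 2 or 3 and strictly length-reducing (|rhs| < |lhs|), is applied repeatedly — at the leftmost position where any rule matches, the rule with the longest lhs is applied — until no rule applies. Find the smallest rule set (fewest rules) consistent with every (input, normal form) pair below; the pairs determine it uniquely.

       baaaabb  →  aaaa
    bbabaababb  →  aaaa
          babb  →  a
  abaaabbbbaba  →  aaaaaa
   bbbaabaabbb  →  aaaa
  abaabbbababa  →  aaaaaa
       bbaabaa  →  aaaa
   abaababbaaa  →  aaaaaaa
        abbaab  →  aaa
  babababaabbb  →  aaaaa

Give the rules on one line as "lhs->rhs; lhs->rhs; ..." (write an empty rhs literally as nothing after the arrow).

ab->a; ba->a

  | baaaabb => aaaabb => aaaab => aaaa
  | bbabaababb => babaababb => abaababb => aaababb => aaaabb => aaaab => aaaa
  | babb => abb => ab => a
  | abaaabbbbaba => aaaabbbbaba => aaaabbbaba => aaaabbaba => aaaababa => aaaaaba => aaaaaa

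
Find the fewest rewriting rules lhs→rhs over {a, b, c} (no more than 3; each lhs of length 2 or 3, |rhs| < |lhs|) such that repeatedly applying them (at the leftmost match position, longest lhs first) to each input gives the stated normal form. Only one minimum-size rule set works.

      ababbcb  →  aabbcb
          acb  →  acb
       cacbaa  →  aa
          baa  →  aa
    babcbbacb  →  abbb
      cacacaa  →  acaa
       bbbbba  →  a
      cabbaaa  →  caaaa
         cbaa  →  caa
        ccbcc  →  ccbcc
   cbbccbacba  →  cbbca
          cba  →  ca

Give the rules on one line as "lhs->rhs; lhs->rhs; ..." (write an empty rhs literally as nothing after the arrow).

  | ababbcb => aabbcb
  | acb
  | cacbaa => bbaa => baa => aa
  | baa => aa

ba->a; cac->b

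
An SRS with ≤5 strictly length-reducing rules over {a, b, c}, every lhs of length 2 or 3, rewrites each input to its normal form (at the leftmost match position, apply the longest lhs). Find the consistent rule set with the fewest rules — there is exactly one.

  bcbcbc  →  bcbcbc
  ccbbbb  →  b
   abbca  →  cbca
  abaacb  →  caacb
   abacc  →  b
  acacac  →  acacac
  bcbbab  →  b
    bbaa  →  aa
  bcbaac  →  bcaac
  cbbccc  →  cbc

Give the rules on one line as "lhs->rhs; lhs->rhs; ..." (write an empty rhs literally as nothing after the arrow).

  | bcbcbc
  | ccbbbb => bbbbb => bbbb => bbb => bb => b
  | abbca => cbca
  | abaacb => caacb

ab->c; ba->a; bb->b; cc->b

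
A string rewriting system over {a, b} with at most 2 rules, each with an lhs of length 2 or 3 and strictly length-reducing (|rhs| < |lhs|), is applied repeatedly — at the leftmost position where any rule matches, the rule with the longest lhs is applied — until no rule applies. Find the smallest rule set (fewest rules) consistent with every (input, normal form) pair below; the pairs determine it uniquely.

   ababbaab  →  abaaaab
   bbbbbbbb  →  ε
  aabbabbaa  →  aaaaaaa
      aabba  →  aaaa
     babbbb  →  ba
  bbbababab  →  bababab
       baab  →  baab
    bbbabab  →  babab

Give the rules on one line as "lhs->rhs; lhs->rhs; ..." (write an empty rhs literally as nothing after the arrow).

bb->; bba->aa

  | ababbaab => abaaaab
  | bbbbbbbb => bbbbbb => bbbb => bb => ε
  | aabbabbaa => aaaabbaa => aaaaaaa
  | aabba => aaaa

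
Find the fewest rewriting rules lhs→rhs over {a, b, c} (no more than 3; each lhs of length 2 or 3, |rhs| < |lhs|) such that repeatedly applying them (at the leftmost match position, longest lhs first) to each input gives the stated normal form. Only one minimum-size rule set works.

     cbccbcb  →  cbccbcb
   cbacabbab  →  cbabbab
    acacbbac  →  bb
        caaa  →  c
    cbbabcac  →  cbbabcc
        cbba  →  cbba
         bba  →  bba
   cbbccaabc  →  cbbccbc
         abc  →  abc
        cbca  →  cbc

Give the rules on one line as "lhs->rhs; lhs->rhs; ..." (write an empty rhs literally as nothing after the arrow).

ac->; ca->c

  | cbccbcb
  | cbacabbab => cbabbab
  | acacbbac => acbbac => bbac => bb
  | caaa => caa => ca => c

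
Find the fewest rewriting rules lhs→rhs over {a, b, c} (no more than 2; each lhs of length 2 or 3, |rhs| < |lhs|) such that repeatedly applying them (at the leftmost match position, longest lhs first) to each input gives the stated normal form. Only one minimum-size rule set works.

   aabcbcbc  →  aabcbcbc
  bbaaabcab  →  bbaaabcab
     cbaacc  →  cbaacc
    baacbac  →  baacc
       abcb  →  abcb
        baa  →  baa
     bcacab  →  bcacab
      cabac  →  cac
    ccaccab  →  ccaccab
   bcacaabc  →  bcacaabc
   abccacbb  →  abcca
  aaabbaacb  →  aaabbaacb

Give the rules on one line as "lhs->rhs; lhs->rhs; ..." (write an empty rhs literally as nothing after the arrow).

  | aabcbcbc
  | bbaaabcab
  | cbaacc
  | baacbac => baacc

bac->c; cbb->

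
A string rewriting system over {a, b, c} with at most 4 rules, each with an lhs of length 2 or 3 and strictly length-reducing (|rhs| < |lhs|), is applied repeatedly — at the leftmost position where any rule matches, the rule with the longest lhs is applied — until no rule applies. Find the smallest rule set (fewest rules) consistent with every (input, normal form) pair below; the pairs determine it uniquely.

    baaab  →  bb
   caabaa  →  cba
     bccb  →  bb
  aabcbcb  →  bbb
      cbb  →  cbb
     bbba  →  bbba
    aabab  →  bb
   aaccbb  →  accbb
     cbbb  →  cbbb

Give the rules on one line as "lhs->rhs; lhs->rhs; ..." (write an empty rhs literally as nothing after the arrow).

aa->a; ab->b; bc->b

  | baaab => baab => bab => bb
  | caabaa => cabaa => cbaa => cba
  | bccb => bcb => bb
  | aabcbcb => abcbcb => bcbcb => bbcb => bbb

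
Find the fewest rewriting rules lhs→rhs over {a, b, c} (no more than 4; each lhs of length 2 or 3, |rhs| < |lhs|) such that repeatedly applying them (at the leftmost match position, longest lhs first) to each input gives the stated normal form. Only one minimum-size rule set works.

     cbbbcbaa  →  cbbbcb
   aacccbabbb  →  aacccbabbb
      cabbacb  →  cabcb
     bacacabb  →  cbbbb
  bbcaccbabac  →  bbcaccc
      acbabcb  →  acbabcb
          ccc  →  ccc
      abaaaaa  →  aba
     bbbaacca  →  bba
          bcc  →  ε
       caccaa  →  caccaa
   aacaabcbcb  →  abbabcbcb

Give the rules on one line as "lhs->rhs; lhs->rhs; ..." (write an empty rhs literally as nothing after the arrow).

  | cbbbcbaa => cbbbcb
  | aacccbabbb
  | cabbacb => cabcb
  | bacacabb => cacabb => cbbbb

aca->bb; baa->b; bac->c; bcc->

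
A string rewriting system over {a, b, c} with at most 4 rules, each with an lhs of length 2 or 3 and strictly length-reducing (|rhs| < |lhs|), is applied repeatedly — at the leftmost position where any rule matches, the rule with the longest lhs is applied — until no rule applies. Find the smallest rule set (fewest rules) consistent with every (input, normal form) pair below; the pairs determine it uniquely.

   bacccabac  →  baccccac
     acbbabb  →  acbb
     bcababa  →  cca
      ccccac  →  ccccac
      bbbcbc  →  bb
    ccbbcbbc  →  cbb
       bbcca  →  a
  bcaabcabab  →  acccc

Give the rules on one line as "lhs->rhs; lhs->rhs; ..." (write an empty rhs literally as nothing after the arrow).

ab->c; bc->; ccb->cb

  | bacccabac => baccccac
  | acbbabb => acbbcb => acbb
  | bcababa => ababa => caba => cca
  | ccccac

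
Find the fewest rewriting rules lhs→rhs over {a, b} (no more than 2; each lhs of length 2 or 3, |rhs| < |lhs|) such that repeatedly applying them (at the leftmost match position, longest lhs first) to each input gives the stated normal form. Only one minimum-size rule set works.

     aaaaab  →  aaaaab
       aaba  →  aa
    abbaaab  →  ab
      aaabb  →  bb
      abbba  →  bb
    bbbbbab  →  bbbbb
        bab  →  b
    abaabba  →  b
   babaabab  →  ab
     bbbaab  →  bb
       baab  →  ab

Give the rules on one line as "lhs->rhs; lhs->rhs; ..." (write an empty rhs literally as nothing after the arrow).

  | aaaaab
  | aaba => aa
  | abbaaab => bbaaab => baab => ab
  | aaabb => aabb => abb => bb

abb->bb; ba->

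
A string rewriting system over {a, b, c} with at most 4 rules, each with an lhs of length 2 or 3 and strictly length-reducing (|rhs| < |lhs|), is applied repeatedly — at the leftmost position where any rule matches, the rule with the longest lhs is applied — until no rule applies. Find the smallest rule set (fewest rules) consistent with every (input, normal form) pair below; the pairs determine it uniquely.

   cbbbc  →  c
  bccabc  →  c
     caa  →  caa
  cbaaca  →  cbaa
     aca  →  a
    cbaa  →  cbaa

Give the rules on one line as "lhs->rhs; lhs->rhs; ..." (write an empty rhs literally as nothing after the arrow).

ac->; bc->c; cc->c

  | cbbbc => cbbc => cbc => cc => c
  | bccabc => ccabc => cabc => cac => c
  | caa
  | cbaaca => cbaa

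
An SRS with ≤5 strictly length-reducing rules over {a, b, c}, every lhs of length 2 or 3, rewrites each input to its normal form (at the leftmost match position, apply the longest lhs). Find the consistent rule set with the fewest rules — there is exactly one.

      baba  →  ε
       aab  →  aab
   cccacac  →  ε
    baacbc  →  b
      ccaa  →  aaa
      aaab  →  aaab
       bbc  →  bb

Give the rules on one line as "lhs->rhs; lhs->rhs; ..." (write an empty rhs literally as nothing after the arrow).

  | baba => ba => ε
  | aab
  | cccacac => acacac => acac => ac => ε
  | baacbc => acbc => bc => b

ac->; ba->; bc->b; cc->a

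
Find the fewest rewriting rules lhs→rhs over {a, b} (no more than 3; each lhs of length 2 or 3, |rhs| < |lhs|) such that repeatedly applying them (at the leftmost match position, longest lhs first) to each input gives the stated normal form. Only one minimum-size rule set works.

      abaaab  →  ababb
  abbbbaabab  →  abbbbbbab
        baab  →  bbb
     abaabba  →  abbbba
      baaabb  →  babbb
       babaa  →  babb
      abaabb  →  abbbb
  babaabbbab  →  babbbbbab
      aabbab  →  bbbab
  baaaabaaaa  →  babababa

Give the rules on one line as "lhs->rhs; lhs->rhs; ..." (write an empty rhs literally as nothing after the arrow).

aa->b; aaa->ab

  | abaaab => ababb
  | abbbbaabab => abbbbbbab
  | baab => bbb
  | abaabba => abbbba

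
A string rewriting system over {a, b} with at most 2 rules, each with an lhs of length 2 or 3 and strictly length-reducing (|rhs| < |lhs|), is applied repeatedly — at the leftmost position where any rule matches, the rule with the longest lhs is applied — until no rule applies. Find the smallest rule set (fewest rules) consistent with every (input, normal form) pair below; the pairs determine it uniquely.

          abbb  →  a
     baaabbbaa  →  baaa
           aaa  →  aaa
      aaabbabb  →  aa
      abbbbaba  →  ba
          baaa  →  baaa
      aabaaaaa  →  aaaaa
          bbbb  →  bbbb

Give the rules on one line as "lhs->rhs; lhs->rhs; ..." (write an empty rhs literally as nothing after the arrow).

  | abbb => abb => ab => a
  | baaabbbaa => baaabbaa => baaabaa => baaa
  | aaa
  | aaabbabb => aaababb => aabb => aab => aa

ab->a; aba->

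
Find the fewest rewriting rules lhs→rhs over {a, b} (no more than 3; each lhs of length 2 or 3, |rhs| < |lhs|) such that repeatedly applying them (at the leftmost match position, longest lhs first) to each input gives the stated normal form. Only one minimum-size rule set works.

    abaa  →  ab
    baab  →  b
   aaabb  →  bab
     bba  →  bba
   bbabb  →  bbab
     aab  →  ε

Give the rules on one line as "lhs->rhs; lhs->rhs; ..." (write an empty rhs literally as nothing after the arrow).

  | abaa => abb => ab
  | baab => b
  | aaabb => babb => bab
  | bba

aa->b; aab->; abb->ab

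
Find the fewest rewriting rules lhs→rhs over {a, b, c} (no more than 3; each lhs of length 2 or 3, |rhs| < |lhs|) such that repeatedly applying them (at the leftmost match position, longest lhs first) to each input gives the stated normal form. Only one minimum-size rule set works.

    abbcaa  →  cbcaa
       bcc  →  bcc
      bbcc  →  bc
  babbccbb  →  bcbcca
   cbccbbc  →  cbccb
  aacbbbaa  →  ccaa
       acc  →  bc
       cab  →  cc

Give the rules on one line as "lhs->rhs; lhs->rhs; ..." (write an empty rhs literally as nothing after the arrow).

ab->c; ac->b; bb->a

  | abbcaa => cbcaa
  | bcc
  | bbcc => acc => bc
  | babbccbb => bcbccbb => bcbcca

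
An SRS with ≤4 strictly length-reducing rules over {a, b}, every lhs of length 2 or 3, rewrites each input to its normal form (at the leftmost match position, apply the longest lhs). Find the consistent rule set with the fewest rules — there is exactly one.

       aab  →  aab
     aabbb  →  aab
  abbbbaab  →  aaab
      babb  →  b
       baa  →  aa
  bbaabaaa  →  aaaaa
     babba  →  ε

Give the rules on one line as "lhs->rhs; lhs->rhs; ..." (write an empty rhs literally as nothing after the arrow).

ba->; baa->aa; bb->b

  | aab
  | aabbb => aabb => aab
  | abbbbaab => abbbaab => abbaab => abaab => aaab
  | babb => bb => b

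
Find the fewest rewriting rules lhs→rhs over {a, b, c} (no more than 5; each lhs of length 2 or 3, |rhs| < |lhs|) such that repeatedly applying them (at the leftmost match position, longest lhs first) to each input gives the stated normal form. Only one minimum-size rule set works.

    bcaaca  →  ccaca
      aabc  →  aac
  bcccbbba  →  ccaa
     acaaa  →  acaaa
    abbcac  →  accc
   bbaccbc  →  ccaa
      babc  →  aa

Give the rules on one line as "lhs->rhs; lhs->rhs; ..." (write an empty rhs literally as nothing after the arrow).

ba->c; bc->c; bca->cc; cbc->aa

  | bcaaca => ccaca
  | aabc => aac
  | bcccbbba => cccbbba => cccbbc => cccbc => ccaa
  | acaaa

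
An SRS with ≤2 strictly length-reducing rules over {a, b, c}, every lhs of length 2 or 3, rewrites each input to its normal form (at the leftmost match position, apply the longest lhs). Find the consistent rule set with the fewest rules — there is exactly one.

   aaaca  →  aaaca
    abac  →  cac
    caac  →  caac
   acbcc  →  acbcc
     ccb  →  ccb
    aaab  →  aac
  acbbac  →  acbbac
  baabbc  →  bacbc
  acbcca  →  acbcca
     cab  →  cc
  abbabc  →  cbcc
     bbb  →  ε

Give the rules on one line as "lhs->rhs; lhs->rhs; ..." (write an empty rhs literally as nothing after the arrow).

ab->c; bbb->

  | aaaca
  | abac => cac
  | caac
  | acbcc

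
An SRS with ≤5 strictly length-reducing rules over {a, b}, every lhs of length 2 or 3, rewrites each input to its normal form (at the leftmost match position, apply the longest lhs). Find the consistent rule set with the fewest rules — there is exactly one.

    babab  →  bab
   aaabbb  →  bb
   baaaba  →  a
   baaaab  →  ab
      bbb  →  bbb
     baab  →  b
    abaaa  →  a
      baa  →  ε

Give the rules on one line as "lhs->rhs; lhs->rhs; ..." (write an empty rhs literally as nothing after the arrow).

aa->a; aba->a; abb->b; baa->

  | babab => bab
  | aaabbb => aabbb => abbb => bb
  | baaaba => aba => a
  | baaaab => aab => ab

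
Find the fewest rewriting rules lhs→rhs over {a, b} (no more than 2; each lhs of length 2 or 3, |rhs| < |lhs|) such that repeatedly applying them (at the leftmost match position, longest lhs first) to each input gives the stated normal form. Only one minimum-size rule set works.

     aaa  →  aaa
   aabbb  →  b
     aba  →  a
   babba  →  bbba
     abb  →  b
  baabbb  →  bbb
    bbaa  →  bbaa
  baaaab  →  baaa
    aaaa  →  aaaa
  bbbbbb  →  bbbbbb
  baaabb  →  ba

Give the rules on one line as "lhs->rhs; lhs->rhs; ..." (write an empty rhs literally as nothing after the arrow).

ab->; bab->bb

  | aaa
  | aabbb => abb => b
  | aba => a
  | babba => bbba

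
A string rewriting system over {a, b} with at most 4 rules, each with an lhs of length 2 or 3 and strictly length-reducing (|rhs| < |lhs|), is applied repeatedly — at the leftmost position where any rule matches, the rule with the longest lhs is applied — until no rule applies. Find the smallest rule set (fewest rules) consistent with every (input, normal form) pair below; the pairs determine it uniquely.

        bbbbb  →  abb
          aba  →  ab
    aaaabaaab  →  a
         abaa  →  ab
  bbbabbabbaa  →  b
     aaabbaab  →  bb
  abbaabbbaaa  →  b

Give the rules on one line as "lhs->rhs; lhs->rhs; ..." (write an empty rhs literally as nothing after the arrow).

aa->b; ba->b; bbb->a

  | bbbbb => abb
  | aba => ab
  | aaaabaaab => baabaaab => babaaab => bbaaab => bbaab => bbab => bbb => a
  | abaa => aba => ab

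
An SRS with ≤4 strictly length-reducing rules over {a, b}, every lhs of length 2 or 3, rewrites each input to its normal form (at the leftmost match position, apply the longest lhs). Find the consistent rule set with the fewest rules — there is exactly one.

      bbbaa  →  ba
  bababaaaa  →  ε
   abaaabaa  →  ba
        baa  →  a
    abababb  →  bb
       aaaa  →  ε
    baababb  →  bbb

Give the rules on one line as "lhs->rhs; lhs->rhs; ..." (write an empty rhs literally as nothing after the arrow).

aa->; aba->b; baa->a; bba->

  | bbbaa => ba
  | bababaaaa => bbbaaaa => baaa => aa => ε
  | abaaabaa => baabaa => abaa => ba
  | baa => a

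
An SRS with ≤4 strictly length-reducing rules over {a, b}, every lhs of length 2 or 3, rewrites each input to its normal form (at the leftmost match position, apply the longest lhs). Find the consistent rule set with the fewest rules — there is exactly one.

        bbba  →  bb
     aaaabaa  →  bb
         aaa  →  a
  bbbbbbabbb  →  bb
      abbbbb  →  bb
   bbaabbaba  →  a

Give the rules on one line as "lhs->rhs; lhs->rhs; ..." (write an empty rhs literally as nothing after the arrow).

aa->; ba->a; baa->bb; bbb->ba

  | bbba => baa => bb
  | aaaabaa => aabaa => baa => bb
  | aaa => a
  | bbbbbbabbb => babbbabbb => abbbabbb => abaabbb => abbbbb => ababb => aabb => bb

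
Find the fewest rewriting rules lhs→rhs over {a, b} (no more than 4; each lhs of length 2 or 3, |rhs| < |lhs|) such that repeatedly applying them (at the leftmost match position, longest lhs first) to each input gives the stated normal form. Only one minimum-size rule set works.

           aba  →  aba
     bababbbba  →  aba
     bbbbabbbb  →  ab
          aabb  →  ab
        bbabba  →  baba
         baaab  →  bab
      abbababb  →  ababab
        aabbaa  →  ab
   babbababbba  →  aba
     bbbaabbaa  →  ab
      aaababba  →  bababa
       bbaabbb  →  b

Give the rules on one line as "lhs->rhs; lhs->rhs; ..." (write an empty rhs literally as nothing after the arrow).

aa->b; bb->b; bbb->ab

  | aba
  | bababbbba => babaabba => babbbba => baabba => bbbba => abba => aba
  | bbbbabbbb => abbabbbb => ababbbb => abaabb => abbbb => aabb => bbb => ab
  | aabb => bbb => ab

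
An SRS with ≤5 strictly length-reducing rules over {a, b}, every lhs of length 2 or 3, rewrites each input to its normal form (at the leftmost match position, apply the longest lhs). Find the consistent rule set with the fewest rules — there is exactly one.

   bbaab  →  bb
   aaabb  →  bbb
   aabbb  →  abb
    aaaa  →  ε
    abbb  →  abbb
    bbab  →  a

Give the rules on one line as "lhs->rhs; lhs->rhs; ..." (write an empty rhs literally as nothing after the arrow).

  | bbaab => aaab => bb
  | aaabb => bbb
  | aabbb => abb
  | aaaa => ba => ε

aaa->b; aab->a; ba->; bba->aa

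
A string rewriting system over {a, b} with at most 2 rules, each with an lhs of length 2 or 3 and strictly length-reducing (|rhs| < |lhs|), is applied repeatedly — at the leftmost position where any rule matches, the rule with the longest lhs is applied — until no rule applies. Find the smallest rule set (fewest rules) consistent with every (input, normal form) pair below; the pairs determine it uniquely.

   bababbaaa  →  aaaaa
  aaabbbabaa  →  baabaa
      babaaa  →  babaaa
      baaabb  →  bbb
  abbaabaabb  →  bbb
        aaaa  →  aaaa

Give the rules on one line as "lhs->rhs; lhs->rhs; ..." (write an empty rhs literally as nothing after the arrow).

abb->bb; bba->aa

  | bababbaaa => babbbaaa => bbbbaaa => bbaaaa => aaaaa
  | aaabbbabaa => aabbbabaa => abbbabaa => bbbabaa => baabaa
  | babaaa
  | baaabb => baabb => babb => bbb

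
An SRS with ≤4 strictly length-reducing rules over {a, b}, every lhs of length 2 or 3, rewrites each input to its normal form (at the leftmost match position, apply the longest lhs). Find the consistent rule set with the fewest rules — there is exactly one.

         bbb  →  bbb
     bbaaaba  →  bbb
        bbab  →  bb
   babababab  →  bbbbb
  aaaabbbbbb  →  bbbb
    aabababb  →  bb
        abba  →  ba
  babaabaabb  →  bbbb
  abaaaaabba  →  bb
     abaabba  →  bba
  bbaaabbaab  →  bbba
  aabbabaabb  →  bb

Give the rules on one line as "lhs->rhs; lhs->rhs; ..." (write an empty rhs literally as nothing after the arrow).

  | bbb
  | bbaaaba => bbaba => bbb
  | bbab => bb
  | babababab => bbbabab => bbbbb

aaa->a; ab->; aba->b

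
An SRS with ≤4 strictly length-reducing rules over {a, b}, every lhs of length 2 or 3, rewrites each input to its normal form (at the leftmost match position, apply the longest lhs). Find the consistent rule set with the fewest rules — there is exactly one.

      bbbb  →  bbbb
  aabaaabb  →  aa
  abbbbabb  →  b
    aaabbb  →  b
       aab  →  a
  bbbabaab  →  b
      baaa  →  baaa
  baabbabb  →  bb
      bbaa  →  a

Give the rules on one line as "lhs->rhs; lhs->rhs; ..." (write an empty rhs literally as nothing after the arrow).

  | bbbb
  | aabaaabb => aaaabb => aaab => aa
  | abbbbabb => abbabb => aabb => ab => b
  | aaabbb => aabb => ab => b

aab->a; ab->b; abb->a; bba->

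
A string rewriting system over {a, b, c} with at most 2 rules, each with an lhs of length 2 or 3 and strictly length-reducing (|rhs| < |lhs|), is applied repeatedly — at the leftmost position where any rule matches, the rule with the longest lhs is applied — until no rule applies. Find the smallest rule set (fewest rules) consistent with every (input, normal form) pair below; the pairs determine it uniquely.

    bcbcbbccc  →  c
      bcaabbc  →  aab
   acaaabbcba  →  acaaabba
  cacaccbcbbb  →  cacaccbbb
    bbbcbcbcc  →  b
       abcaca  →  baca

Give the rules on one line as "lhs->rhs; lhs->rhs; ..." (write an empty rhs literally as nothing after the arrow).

abc->b; bc->

  | bcbcbbccc => bcbbccc => bbccc => bcc => c
  | bcaabbc => aabbc => aab
  | acaaabbcba => acaaabba
  | cacaccbcbbb => cacaccbbb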